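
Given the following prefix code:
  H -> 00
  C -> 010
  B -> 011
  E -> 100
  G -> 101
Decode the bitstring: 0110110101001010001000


Decoding step by step:
Bits 011 -> B
Bits 011 -> B
Bits 010 -> C
Bits 100 -> E
Bits 101 -> G
Bits 00 -> H
Bits 010 -> C
Bits 00 -> H


Decoded message: BBCEGHCH


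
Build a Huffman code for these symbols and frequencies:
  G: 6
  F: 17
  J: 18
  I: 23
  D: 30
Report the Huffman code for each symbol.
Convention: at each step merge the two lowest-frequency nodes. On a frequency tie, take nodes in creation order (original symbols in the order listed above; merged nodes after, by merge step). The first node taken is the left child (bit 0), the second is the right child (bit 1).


Huffman tree construction:
Step 1: Merge G(6) + F(17) = 23
Step 2: Merge J(18) + I(23) = 41
Step 3: Merge (G+F)(23) + D(30) = 53
Step 4: Merge (J+I)(41) + ((G+F)+D)(53) = 94
Read each symbol's code off the tree from the root (left child = 0, right child = 1).

Codes:
  G: 100 (length 3)
  F: 101 (length 3)
  J: 00 (length 2)
  I: 01 (length 2)
  D: 11 (length 2)
Average code length: 211/94 = 2.2447 bits/symbol


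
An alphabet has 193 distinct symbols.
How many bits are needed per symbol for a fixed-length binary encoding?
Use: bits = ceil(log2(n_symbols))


log2(193) = 7.5925
Bracket: 2^7 = 128 < 193 <= 2^8 = 256
So ceil(log2(193)) = 8

bits = ceil(log2(193)) = ceil(7.5925) = 8 bits


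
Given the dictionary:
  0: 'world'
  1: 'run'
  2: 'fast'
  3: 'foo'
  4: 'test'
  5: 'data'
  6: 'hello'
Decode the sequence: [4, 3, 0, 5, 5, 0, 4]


Look up each index in the dictionary:
  4 -> 'test'
  3 -> 'foo'
  0 -> 'world'
  5 -> 'data'
  5 -> 'data'
  0 -> 'world'
  4 -> 'test'

Decoded: "test foo world data data world test"


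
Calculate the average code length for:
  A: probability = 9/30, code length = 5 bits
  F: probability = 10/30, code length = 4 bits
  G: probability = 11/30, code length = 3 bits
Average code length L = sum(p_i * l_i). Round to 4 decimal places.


Weighted contributions p_i * l_i:
  A: (9/30) * 5 = 45/30
  F: (10/30) * 4 = 40/30
  G: (11/30) * 3 = 33/30
Sum = (45 + 40 + 33)/30 = 118/30

L = 118/30 = 3.9333 bits/symbol


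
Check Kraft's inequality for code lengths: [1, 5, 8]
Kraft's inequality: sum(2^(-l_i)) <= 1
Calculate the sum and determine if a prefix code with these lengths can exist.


Sum = 2^(-1) + 2^(-5) + 2^(-8)
    = 0.5 + 0.03125 + 0.00390625
    = 137/256 = 0.53515625
Since 0.53515625 <= 1, Kraft's inequality IS satisfied.
A prefix code with these lengths CAN exist.

Kraft sum = 0.53515625. Satisfied.


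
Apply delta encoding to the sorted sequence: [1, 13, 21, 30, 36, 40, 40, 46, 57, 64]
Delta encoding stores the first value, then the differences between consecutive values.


First value: 1
Deltas:
  13 - 1 = 12
  21 - 13 = 8
  30 - 21 = 9
  36 - 30 = 6
  40 - 36 = 4
  40 - 40 = 0
  46 - 40 = 6
  57 - 46 = 11
  64 - 57 = 7


Delta encoded: [1, 12, 8, 9, 6, 4, 0, 6, 11, 7]


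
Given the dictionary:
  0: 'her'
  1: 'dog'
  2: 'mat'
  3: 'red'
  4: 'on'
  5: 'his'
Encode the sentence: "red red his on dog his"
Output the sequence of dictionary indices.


Look up each word in the dictionary:
  'red' -> 3
  'red' -> 3
  'his' -> 5
  'on' -> 4
  'dog' -> 1
  'his' -> 5

Encoded: [3, 3, 5, 4, 1, 5]


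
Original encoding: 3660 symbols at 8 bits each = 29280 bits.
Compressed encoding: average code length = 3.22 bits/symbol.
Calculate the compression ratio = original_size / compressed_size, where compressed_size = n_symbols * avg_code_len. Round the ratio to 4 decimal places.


original_size = n_symbols * orig_bits = 3660 * 8 = 29280 bits
compressed_size = n_symbols * avg_code_len = 3660 * 3.22 = 11785.2 bits
ratio = original_size / compressed_size = 29280 / 11785.2 = 2.4845

Compression ratio = 2.4845


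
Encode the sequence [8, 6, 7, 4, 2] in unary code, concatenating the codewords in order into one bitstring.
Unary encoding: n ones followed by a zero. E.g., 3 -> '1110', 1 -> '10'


Encode each number as n ones followed by a terminating 0:
  8 -> 111111110 (9 bits)
  6 -> 1111110 (7 bits)
  7 -> 11111110 (8 bits)
  4 -> 11110 (5 bits)
  2 -> 110 (3 bits)
Total length = 9 + 7 + 8 + 5 + 3 = 32 bits.

Unary([8, 6, 7, 4, 2]) = 11111111011111101111111011110110 (32 bits)


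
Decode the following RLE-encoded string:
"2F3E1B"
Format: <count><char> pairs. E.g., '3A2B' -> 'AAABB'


Expanding each <count><char> pair:
  2F -> 'FF'
  3E -> 'EEE'
  1B -> 'B'

Decoded = FFEEEB


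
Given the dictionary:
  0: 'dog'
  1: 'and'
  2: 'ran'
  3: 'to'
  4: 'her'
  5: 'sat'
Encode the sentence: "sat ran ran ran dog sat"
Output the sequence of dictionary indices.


Look up each word in the dictionary:
  'sat' -> 5
  'ran' -> 2
  'ran' -> 2
  'ran' -> 2
  'dog' -> 0
  'sat' -> 5

Encoded: [5, 2, 2, 2, 0, 5]


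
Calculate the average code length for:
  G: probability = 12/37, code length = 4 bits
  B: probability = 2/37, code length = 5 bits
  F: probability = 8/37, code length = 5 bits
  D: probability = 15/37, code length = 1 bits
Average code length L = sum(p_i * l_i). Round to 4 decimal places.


Weighted contributions p_i * l_i:
  G: (12/37) * 4 = 48/37
  B: (2/37) * 5 = 10/37
  F: (8/37) * 5 = 40/37
  D: (15/37) * 1 = 15/37
Sum = (48 + 10 + 40 + 15)/37 = 113/37

L = 113/37 = 3.0541 bits/symbol


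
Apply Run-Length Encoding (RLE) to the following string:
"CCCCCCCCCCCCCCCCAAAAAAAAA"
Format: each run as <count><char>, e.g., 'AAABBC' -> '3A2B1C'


Scanning runs left to right:
  i=0: run of 'C' x 16 -> '16C'
  i=16: run of 'A' x 9 -> '9A'

RLE = 16C9A


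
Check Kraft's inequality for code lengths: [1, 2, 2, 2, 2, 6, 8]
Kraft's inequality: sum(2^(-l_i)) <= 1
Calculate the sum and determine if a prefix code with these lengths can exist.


Sum = 2^(-1) + 2^(-2) + 2^(-2) + 2^(-2) + 2^(-2) + 2^(-6) + 2^(-8)
    = 0.5 + 0.25 + 0.25 + 0.25 + 0.25 + 0.015625 + 0.00390625
    = 389/256 = 1.51953125
Since 1.51953125 > 1, Kraft's inequality is NOT satisfied.
A prefix code with these lengths CANNOT exist.

Kraft sum = 1.51953125. Not satisfied.


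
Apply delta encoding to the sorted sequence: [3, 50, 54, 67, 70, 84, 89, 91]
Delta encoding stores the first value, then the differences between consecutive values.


First value: 3
Deltas:
  50 - 3 = 47
  54 - 50 = 4
  67 - 54 = 13
  70 - 67 = 3
  84 - 70 = 14
  89 - 84 = 5
  91 - 89 = 2


Delta encoded: [3, 47, 4, 13, 3, 14, 5, 2]


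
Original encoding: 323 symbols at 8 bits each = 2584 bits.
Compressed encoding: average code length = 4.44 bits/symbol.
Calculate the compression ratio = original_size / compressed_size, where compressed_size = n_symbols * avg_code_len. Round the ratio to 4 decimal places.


original_size = n_symbols * orig_bits = 323 * 8 = 2584 bits
compressed_size = n_symbols * avg_code_len = 323 * 4.44 = 1434.12 bits
ratio = original_size / compressed_size = 2584 / 1434.12 = 1.8018

Compression ratio = 1.8018


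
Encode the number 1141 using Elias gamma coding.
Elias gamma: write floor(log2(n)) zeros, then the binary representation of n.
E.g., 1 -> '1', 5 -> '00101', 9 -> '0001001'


num_bits = floor(log2(1141)) + 1 = 11
leading_zeros = num_bits - 1 = 10
binary(1141) = 10001110101

Elias gamma(1141) = '0000000000' + '10001110101' = 000000000010001110101 (21 bits)


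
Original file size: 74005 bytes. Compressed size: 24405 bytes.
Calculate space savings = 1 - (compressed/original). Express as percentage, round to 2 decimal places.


ratio = compressed/original = 24405/74005 = 0.329775
savings = 1 - ratio = 1 - 0.329775 = 0.670225
as a percentage: 0.670225 * 100 = 67.02%

Space savings = 1 - 24405/74005 = 67.02%


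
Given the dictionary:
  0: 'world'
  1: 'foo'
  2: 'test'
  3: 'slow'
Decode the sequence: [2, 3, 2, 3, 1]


Look up each index in the dictionary:
  2 -> 'test'
  3 -> 'slow'
  2 -> 'test'
  3 -> 'slow'
  1 -> 'foo'

Decoded: "test slow test slow foo"


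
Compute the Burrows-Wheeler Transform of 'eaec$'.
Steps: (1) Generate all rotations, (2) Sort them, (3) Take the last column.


Rotations (sorted):
  0: $eaec -> last char: c
  1: aec$e -> last char: e
  2: c$eae -> last char: e
  3: eaec$ -> last char: $
  4: ec$ea -> last char: a


BWT = cee$a


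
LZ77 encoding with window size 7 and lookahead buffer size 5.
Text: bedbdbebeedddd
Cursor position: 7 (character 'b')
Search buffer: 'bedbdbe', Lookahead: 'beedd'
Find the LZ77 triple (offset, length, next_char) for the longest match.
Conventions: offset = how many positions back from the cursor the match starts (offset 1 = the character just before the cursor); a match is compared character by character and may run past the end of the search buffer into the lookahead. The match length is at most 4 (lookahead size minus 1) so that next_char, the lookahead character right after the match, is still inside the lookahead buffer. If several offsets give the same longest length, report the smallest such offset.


Try each offset into the search buffer:
  offset=1 (pos 6, char 'e'): match length 0
  offset=2 (pos 5, char 'b'): match length 2
  offset=3 (pos 4, char 'd'): match length 0
  offset=4 (pos 3, char 'b'): match length 1
  offset=5 (pos 2, char 'd'): match length 0
  offset=6 (pos 1, char 'e'): match length 0
  offset=7 (pos 0, char 'b'): match length 2
Longest match has length 2, found at offsets 2, 7; take the smallest, offset 2.
next_char = character at position 7 + 2 = 9 -> 'e'

Best match: offset=2, length=2 (matching 'be' starting at position 5)
LZ77 triple: (2, 2, 'e')


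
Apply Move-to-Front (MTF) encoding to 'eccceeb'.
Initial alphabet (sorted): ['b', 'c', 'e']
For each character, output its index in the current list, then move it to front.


MTF encoding:
'e': index 2 in ['b', 'c', 'e'] -> ['e', 'b', 'c']
'c': index 2 in ['e', 'b', 'c'] -> ['c', 'e', 'b']
'c': index 0 in ['c', 'e', 'b'] -> ['c', 'e', 'b']
'c': index 0 in ['c', 'e', 'b'] -> ['c', 'e', 'b']
'e': index 1 in ['c', 'e', 'b'] -> ['e', 'c', 'b']
'e': index 0 in ['e', 'c', 'b'] -> ['e', 'c', 'b']
'b': index 2 in ['e', 'c', 'b'] -> ['b', 'e', 'c']


Output: [2, 2, 0, 0, 1, 0, 2]


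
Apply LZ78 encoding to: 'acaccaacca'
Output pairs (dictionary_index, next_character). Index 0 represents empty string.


LZ78 encoding steps:
Dictionary: {0: ''}
Step 1: w='' (idx 0), next='a' -> output (0, 'a'), add 'a' as idx 1
Step 2: w='' (idx 0), next='c' -> output (0, 'c'), add 'c' as idx 2
Step 3: w='a' (idx 1), next='c' -> output (1, 'c'), add 'ac' as idx 3
Step 4: w='c' (idx 2), next='a' -> output (2, 'a'), add 'ca' as idx 4
Step 5: w='ac' (idx 3), next='c' -> output (3, 'c'), add 'acc' as idx 5
Step 6: w='a' (idx 1), end of input -> output (1, '')


Encoded: [(0, 'a'), (0, 'c'), (1, 'c'), (2, 'a'), (3, 'c'), (1, '')]


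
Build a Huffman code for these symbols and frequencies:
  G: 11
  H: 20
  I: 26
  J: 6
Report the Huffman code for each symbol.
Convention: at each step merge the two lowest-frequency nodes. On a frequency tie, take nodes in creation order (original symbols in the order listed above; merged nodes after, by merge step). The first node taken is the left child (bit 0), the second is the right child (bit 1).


Huffman tree construction:
Step 1: Merge J(6) + G(11) = 17
Step 2: Merge (J+G)(17) + H(20) = 37
Step 3: Merge I(26) + ((J+G)+H)(37) = 63
Read each symbol's code off the tree from the root (left child = 0, right child = 1).

Codes:
  G: 101 (length 3)
  H: 11 (length 2)
  I: 0 (length 1)
  J: 100 (length 3)
Average code length: 117/63 = 1.8571 bits/symbol


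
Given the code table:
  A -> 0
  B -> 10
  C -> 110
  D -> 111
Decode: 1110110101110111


Decoding:
111 -> D
0 -> A
110 -> C
10 -> B
111 -> D
0 -> A
111 -> D


Result: DACBDAD


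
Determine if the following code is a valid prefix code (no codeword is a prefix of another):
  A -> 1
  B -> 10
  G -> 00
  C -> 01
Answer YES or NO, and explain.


Checking each pair (does one codeword prefix another?):
  A='1' vs B='10': prefix -- VIOLATION

NO -- this is NOT a valid prefix code. A (1) is a prefix of B (10).


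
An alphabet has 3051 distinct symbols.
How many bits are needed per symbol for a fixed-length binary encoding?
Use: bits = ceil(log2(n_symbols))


log2(3051) = 11.5751
Bracket: 2^11 = 2048 < 3051 <= 2^12 = 4096
So ceil(log2(3051)) = 12

bits = ceil(log2(3051)) = ceil(11.5751) = 12 bits


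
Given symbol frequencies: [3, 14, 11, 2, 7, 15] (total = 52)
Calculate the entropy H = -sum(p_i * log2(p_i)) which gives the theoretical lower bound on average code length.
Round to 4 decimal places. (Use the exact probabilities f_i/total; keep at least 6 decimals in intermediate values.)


Per-symbol terms -p_i * log2(p_i) with p_i = f_i/52:
  p = 3/52 = 0.057692: log2(p) = -4.115477, -p*log2(p) = 0.237431
  p = 14/52 = 0.269231: log2(p) = -1.893085, -p*log2(p) = 0.509677
  p = 11/52 = 0.211538: log2(p) = -2.241008, -p*log2(p) = 0.474059
  p = 2/52 = 0.038462: log2(p) = -4.700440, -p*log2(p) = 0.180786
  p = 7/52 = 0.134615: log2(p) = -2.893085, -p*log2(p) = 0.389454
  p = 15/52 = 0.288462: log2(p) = -1.793549, -p*log2(p) = 0.517370
H = 0.237431 + 0.509677 + 0.474059 + 0.180786 + 0.389454 + 0.517370 = 2.308777

H = 2.3088 bits/symbol


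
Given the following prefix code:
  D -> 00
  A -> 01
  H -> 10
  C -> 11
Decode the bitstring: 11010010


Decoding step by step:
Bits 11 -> C
Bits 01 -> A
Bits 00 -> D
Bits 10 -> H


Decoded message: CADH


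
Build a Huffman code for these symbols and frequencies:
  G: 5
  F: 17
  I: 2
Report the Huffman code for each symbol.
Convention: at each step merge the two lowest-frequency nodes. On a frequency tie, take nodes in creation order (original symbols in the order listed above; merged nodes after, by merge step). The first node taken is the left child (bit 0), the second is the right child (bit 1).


Huffman tree construction:
Step 1: Merge I(2) + G(5) = 7
Step 2: Merge (I+G)(7) + F(17) = 24
Read each symbol's code off the tree from the root (left child = 0, right child = 1).

Codes:
  G: 01 (length 2)
  F: 1 (length 1)
  I: 00 (length 2)
Average code length: 31/24 = 1.2917 bits/symbol


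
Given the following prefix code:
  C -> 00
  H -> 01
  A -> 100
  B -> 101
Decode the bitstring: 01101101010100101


Decoding step by step:
Bits 01 -> H
Bits 101 -> B
Bits 101 -> B
Bits 01 -> H
Bits 01 -> H
Bits 00 -> C
Bits 101 -> B


Decoded message: HBBHHCB


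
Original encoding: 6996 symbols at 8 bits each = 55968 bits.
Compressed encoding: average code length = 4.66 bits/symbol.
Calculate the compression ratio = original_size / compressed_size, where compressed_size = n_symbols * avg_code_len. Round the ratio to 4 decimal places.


original_size = n_symbols * orig_bits = 6996 * 8 = 55968 bits
compressed_size = n_symbols * avg_code_len = 6996 * 4.66 = 32601.36 bits
ratio = original_size / compressed_size = 55968 / 32601.36 = 1.7167

Compression ratio = 1.7167


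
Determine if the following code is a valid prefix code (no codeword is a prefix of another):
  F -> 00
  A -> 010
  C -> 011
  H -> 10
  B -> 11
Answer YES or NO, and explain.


Checking each pair (does one codeword prefix another?):
  F='00' vs A='010': no prefix
  F='00' vs C='011': no prefix
  F='00' vs H='10': no prefix
  F='00' vs B='11': no prefix
  A='010' vs F='00': no prefix
  A='010' vs C='011': no prefix
  A='010' vs H='10': no prefix
  A='010' vs B='11': no prefix
  C='011' vs F='00': no prefix
  C='011' vs A='010': no prefix
  C='011' vs H='10': no prefix
  C='011' vs B='11': no prefix
  H='10' vs F='00': no prefix
  H='10' vs A='010': no prefix
  H='10' vs C='011': no prefix
  H='10' vs B='11': no prefix
  B='11' vs F='00': no prefix
  B='11' vs A='010': no prefix
  B='11' vs C='011': no prefix
  B='11' vs H='10': no prefix
No violation found over all pairs.

YES -- this is a valid prefix code. No codeword is a prefix of any other codeword.


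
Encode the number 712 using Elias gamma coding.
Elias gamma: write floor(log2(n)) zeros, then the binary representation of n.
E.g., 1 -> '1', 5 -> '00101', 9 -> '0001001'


num_bits = floor(log2(712)) + 1 = 10
leading_zeros = num_bits - 1 = 9
binary(712) = 1011001000

Elias gamma(712) = '000000000' + '1011001000' = 0000000001011001000 (19 bits)


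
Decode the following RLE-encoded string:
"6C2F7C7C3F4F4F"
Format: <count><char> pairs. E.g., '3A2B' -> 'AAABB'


Expanding each <count><char> pair:
  6C -> 'CCCCCC'
  2F -> 'FF'
  7C -> 'CCCCCCC'
  7C -> 'CCCCCCC'
  3F -> 'FFF'
  4F -> 'FFFF'
  4F -> 'FFFF'

Decoded = CCCCCCFFCCCCCCCCCCCCCCFFFFFFFFFFF


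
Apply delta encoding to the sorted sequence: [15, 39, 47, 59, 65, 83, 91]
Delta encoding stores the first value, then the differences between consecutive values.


First value: 15
Deltas:
  39 - 15 = 24
  47 - 39 = 8
  59 - 47 = 12
  65 - 59 = 6
  83 - 65 = 18
  91 - 83 = 8


Delta encoded: [15, 24, 8, 12, 6, 18, 8]


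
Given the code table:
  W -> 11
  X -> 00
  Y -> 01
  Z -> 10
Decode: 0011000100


Decoding:
00 -> X
11 -> W
00 -> X
01 -> Y
00 -> X


Result: XWXYX


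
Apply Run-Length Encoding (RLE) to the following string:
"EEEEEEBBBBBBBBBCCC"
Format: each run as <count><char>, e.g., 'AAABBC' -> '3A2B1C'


Scanning runs left to right:
  i=0: run of 'E' x 6 -> '6E'
  i=6: run of 'B' x 9 -> '9B'
  i=15: run of 'C' x 3 -> '3C'

RLE = 6E9B3C


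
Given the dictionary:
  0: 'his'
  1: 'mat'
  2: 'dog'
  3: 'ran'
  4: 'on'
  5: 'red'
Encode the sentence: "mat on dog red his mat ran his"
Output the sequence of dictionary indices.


Look up each word in the dictionary:
  'mat' -> 1
  'on' -> 4
  'dog' -> 2
  'red' -> 5
  'his' -> 0
  'mat' -> 1
  'ran' -> 3
  'his' -> 0

Encoded: [1, 4, 2, 5, 0, 1, 3, 0]


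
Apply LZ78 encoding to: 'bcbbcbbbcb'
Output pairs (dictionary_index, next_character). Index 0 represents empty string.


LZ78 encoding steps:
Dictionary: {0: ''}
Step 1: w='' (idx 0), next='b' -> output (0, 'b'), add 'b' as idx 1
Step 2: w='' (idx 0), next='c' -> output (0, 'c'), add 'c' as idx 2
Step 3: w='b' (idx 1), next='b' -> output (1, 'b'), add 'bb' as idx 3
Step 4: w='c' (idx 2), next='b' -> output (2, 'b'), add 'cb' as idx 4
Step 5: w='bb' (idx 3), next='c' -> output (3, 'c'), add 'bbc' as idx 5
Step 6: w='b' (idx 1), end of input -> output (1, '')


Encoded: [(0, 'b'), (0, 'c'), (1, 'b'), (2, 'b'), (3, 'c'), (1, '')]


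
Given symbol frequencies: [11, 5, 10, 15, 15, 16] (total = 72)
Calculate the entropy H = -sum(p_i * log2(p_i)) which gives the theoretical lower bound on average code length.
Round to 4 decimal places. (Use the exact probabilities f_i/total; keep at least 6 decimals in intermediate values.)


Per-symbol terms -p_i * log2(p_i) with p_i = f_i/72:
  p = 11/72 = 0.152778: log2(p) = -2.710493, -p*log2(p) = 0.414103
  p = 5/72 = 0.069444: log2(p) = -3.847997, -p*log2(p) = 0.267222
  p = 10/72 = 0.138889: log2(p) = -2.847997, -p*log2(p) = 0.395555
  p = 15/72 = 0.208333: log2(p) = -2.263034, -p*log2(p) = 0.471466
  p = 15/72 = 0.208333: log2(p) = -2.263034, -p*log2(p) = 0.471466
  p = 16/72 = 0.222222: log2(p) = -2.169925, -p*log2(p) = 0.482206
H = 0.414103 + 0.267222 + 0.395555 + 0.471466 + 0.471466 + 0.482206 = 2.502018

H = 2.502 bits/symbol


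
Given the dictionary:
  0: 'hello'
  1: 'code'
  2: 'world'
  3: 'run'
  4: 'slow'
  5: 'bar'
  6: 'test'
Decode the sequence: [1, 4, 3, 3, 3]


Look up each index in the dictionary:
  1 -> 'code'
  4 -> 'slow'
  3 -> 'run'
  3 -> 'run'
  3 -> 'run'

Decoded: "code slow run run run"


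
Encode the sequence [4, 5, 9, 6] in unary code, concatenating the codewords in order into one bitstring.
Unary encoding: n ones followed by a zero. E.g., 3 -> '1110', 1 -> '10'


Encode each number as n ones followed by a terminating 0:
  4 -> 11110 (5 bits)
  5 -> 111110 (6 bits)
  9 -> 1111111110 (10 bits)
  6 -> 1111110 (7 bits)
Total length = 5 + 6 + 10 + 7 = 28 bits.

Unary([4, 5, 9, 6]) = 1111011111011111111101111110 (28 bits)


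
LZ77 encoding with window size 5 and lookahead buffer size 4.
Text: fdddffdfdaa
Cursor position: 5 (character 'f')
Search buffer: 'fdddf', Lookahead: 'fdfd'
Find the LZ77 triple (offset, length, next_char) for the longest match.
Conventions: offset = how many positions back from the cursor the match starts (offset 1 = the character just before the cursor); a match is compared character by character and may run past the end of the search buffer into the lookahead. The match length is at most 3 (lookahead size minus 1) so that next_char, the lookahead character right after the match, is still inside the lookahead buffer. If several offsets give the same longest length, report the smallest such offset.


Try each offset into the search buffer:
  offset=1 (pos 4, char 'f'): match length 1
  offset=2 (pos 3, char 'd'): match length 0
  offset=3 (pos 2, char 'd'): match length 0
  offset=4 (pos 1, char 'd'): match length 0
  offset=5 (pos 0, char 'f'): match length 2
Longest match has length 2 at offset 5.
next_char = character at position 5 + 2 = 7 -> 'f'

Best match: offset=5, length=2 (matching 'fd' starting at position 0)
LZ77 triple: (5, 2, 'f')


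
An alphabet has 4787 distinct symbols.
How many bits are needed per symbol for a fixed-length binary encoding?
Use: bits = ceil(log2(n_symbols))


log2(4787) = 12.2249
Bracket: 2^12 = 4096 < 4787 <= 2^13 = 8192
So ceil(log2(4787)) = 13

bits = ceil(log2(4787)) = ceil(12.2249) = 13 bits


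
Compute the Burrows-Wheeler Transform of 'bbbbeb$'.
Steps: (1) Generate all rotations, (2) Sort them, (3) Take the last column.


Rotations (sorted):
  0: $bbbbeb -> last char: b
  1: b$bbbbe -> last char: e
  2: bbbbeb$ -> last char: $
  3: bbbeb$b -> last char: b
  4: bbeb$bb -> last char: b
  5: beb$bbb -> last char: b
  6: eb$bbbb -> last char: b


BWT = be$bbbb


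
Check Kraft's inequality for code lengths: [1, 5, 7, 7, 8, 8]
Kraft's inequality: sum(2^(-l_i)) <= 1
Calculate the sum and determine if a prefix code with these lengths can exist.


Sum = 2^(-1) + 2^(-5) + 2^(-7) + 2^(-7) + 2^(-8) + 2^(-8)
    = 0.5 + 0.03125 + 0.0078125 + 0.0078125 + 0.00390625 + 0.00390625
    = 142/256 = 0.5546875
Since 0.5546875 <= 1, Kraft's inequality IS satisfied.
A prefix code with these lengths CAN exist.

Kraft sum = 0.5546875. Satisfied.


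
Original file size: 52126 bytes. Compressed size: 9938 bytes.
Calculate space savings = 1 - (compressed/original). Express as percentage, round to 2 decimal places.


ratio = compressed/original = 9938/52126 = 0.190653
savings = 1 - ratio = 1 - 0.190653 = 0.809347
as a percentage: 0.809347 * 100 = 80.93%

Space savings = 1 - 9938/52126 = 80.93%


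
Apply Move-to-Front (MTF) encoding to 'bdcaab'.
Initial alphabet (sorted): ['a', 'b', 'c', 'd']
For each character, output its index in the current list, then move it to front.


MTF encoding:
'b': index 1 in ['a', 'b', 'c', 'd'] -> ['b', 'a', 'c', 'd']
'd': index 3 in ['b', 'a', 'c', 'd'] -> ['d', 'b', 'a', 'c']
'c': index 3 in ['d', 'b', 'a', 'c'] -> ['c', 'd', 'b', 'a']
'a': index 3 in ['c', 'd', 'b', 'a'] -> ['a', 'c', 'd', 'b']
'a': index 0 in ['a', 'c', 'd', 'b'] -> ['a', 'c', 'd', 'b']
'b': index 3 in ['a', 'c', 'd', 'b'] -> ['b', 'a', 'c', 'd']


Output: [1, 3, 3, 3, 0, 3]


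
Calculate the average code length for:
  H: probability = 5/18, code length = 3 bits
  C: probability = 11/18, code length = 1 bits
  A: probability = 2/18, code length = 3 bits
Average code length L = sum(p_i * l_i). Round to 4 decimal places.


Weighted contributions p_i * l_i:
  H: (5/18) * 3 = 15/18
  C: (11/18) * 1 = 11/18
  A: (2/18) * 3 = 6/18
Sum = (15 + 11 + 6)/18 = 32/18

L = 32/18 = 1.7778 bits/symbol


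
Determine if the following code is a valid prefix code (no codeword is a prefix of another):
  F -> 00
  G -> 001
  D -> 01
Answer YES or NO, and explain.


Checking each pair (does one codeword prefix another?):
  F='00' vs G='001': prefix -- VIOLATION

NO -- this is NOT a valid prefix code. F (00) is a prefix of G (001).


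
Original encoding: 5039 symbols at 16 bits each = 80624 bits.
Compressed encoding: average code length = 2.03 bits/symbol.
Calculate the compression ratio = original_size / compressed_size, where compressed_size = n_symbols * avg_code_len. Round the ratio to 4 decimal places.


original_size = n_symbols * orig_bits = 5039 * 16 = 80624 bits
compressed_size = n_symbols * avg_code_len = 5039 * 2.03 = 10229.17 bits
ratio = original_size / compressed_size = 80624 / 10229.17 = 7.8818

Compression ratio = 7.8818


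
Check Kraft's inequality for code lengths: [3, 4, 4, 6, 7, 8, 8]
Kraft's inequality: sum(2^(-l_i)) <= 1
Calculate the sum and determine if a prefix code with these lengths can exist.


Sum = 2^(-3) + 2^(-4) + 2^(-4) + 2^(-6) + 2^(-7) + 2^(-8) + 2^(-8)
    = 0.125 + 0.0625 + 0.0625 + 0.015625 + 0.0078125 + 0.00390625 + 0.00390625
    = 72/256 = 0.28125
Since 0.28125 <= 1, Kraft's inequality IS satisfied.
A prefix code with these lengths CAN exist.

Kraft sum = 0.28125. Satisfied.


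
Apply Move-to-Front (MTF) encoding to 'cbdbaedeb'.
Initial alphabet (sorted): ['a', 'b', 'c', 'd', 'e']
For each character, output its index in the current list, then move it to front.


MTF encoding:
'c': index 2 in ['a', 'b', 'c', 'd', 'e'] -> ['c', 'a', 'b', 'd', 'e']
'b': index 2 in ['c', 'a', 'b', 'd', 'e'] -> ['b', 'c', 'a', 'd', 'e']
'd': index 3 in ['b', 'c', 'a', 'd', 'e'] -> ['d', 'b', 'c', 'a', 'e']
'b': index 1 in ['d', 'b', 'c', 'a', 'e'] -> ['b', 'd', 'c', 'a', 'e']
'a': index 3 in ['b', 'd', 'c', 'a', 'e'] -> ['a', 'b', 'd', 'c', 'e']
'e': index 4 in ['a', 'b', 'd', 'c', 'e'] -> ['e', 'a', 'b', 'd', 'c']
'd': index 3 in ['e', 'a', 'b', 'd', 'c'] -> ['d', 'e', 'a', 'b', 'c']
'e': index 1 in ['d', 'e', 'a', 'b', 'c'] -> ['e', 'd', 'a', 'b', 'c']
'b': index 3 in ['e', 'd', 'a', 'b', 'c'] -> ['b', 'e', 'd', 'a', 'c']


Output: [2, 2, 3, 1, 3, 4, 3, 1, 3]


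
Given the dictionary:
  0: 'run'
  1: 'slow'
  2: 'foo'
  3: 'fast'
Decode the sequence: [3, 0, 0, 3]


Look up each index in the dictionary:
  3 -> 'fast'
  0 -> 'run'
  0 -> 'run'
  3 -> 'fast'

Decoded: "fast run run fast"


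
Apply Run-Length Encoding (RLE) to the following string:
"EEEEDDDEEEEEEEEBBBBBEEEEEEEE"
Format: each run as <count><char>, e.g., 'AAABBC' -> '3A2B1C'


Scanning runs left to right:
  i=0: run of 'E' x 4 -> '4E'
  i=4: run of 'D' x 3 -> '3D'
  i=7: run of 'E' x 8 -> '8E'
  i=15: run of 'B' x 5 -> '5B'
  i=20: run of 'E' x 8 -> '8E'

RLE = 4E3D8E5B8E


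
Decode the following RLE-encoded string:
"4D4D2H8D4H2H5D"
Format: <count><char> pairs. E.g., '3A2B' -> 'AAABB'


Expanding each <count><char> pair:
  4D -> 'DDDD'
  4D -> 'DDDD'
  2H -> 'HH'
  8D -> 'DDDDDDDD'
  4H -> 'HHHH'
  2H -> 'HH'
  5D -> 'DDDDD'

Decoded = DDDDDDDDHHDDDDDDDDHHHHHHDDDDD


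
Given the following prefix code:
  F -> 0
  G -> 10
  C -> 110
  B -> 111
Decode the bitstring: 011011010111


Decoding step by step:
Bits 0 -> F
Bits 110 -> C
Bits 110 -> C
Bits 10 -> G
Bits 111 -> B


Decoded message: FCCGB


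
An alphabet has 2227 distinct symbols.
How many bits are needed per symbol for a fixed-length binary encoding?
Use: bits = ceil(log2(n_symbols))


log2(2227) = 11.1209
Bracket: 2^11 = 2048 < 2227 <= 2^12 = 4096
So ceil(log2(2227)) = 12

bits = ceil(log2(2227)) = ceil(11.1209) = 12 bits


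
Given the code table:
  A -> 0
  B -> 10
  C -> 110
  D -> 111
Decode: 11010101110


Decoding:
110 -> C
10 -> B
10 -> B
111 -> D
0 -> A


Result: CBBDA


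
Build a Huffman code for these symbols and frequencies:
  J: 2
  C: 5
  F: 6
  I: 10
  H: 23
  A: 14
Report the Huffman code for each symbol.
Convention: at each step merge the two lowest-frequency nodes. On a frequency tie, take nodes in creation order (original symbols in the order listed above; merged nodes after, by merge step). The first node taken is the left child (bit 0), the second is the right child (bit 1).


Huffman tree construction:
Step 1: Merge J(2) + C(5) = 7
Step 2: Merge F(6) + (J+C)(7) = 13
Step 3: Merge I(10) + (F+(J+C))(13) = 23
Step 4: Merge A(14) + H(23) = 37
Step 5: Merge (I+(F+(J+C)))(23) + (A+H)(37) = 60
Read each symbol's code off the tree from the root (left child = 0, right child = 1).

Codes:
  J: 0110 (length 4)
  C: 0111 (length 4)
  F: 010 (length 3)
  I: 00 (length 2)
  H: 11 (length 2)
  A: 10 (length 2)
Average code length: 140/60 = 2.3333 bits/symbol


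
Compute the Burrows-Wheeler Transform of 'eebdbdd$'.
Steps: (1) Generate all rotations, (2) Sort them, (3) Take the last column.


Rotations (sorted):
  0: $eebdbdd -> last char: d
  1: bdbdd$ee -> last char: e
  2: bdd$eebd -> last char: d
  3: d$eebdbd -> last char: d
  4: dbdd$eeb -> last char: b
  5: dd$eebdb -> last char: b
  6: ebdbdd$e -> last char: e
  7: eebdbdd$ -> last char: $


BWT = deddbbe$


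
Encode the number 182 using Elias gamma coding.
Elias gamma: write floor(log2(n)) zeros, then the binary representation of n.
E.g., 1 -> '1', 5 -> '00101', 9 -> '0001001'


num_bits = floor(log2(182)) + 1 = 8
leading_zeros = num_bits - 1 = 7
binary(182) = 10110110

Elias gamma(182) = '0000000' + '10110110' = 000000010110110 (15 bits)


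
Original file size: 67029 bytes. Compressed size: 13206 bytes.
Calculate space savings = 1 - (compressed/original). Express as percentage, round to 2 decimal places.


ratio = compressed/original = 13206/67029 = 0.197019
savings = 1 - ratio = 1 - 0.197019 = 0.802981
as a percentage: 0.802981 * 100 = 80.3%

Space savings = 1 - 13206/67029 = 80.3%


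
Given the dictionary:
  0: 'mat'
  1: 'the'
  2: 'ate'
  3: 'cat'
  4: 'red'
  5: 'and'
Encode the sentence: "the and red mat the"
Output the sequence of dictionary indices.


Look up each word in the dictionary:
  'the' -> 1
  'and' -> 5
  'red' -> 4
  'mat' -> 0
  'the' -> 1

Encoded: [1, 5, 4, 0, 1]


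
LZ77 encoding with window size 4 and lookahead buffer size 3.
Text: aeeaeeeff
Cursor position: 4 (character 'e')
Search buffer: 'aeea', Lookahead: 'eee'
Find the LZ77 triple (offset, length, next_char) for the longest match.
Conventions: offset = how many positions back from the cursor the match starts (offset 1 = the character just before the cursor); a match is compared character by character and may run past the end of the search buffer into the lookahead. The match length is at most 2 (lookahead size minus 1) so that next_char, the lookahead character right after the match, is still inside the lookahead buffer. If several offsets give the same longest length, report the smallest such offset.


Try each offset into the search buffer:
  offset=1 (pos 3, char 'a'): match length 0
  offset=2 (pos 2, char 'e'): match length 1
  offset=3 (pos 1, char 'e'): match length 2
  offset=4 (pos 0, char 'a'): match length 0
Longest match has length 2 at offset 3.
next_char = character at position 4 + 2 = 6 -> 'e'

Best match: offset=3, length=2 (matching 'ee' starting at position 1)
LZ77 triple: (3, 2, 'e')


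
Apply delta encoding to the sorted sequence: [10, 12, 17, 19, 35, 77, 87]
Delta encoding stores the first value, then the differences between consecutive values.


First value: 10
Deltas:
  12 - 10 = 2
  17 - 12 = 5
  19 - 17 = 2
  35 - 19 = 16
  77 - 35 = 42
  87 - 77 = 10


Delta encoded: [10, 2, 5, 2, 16, 42, 10]


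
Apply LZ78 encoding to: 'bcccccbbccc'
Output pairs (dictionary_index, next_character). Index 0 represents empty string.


LZ78 encoding steps:
Dictionary: {0: ''}
Step 1: w='' (idx 0), next='b' -> output (0, 'b'), add 'b' as idx 1
Step 2: w='' (idx 0), next='c' -> output (0, 'c'), add 'c' as idx 2
Step 3: w='c' (idx 2), next='c' -> output (2, 'c'), add 'cc' as idx 3
Step 4: w='cc' (idx 3), next='b' -> output (3, 'b'), add 'ccb' as idx 4
Step 5: w='b' (idx 1), next='c' -> output (1, 'c'), add 'bc' as idx 5
Step 6: w='cc' (idx 3), end of input -> output (3, '')


Encoded: [(0, 'b'), (0, 'c'), (2, 'c'), (3, 'b'), (1, 'c'), (3, '')]


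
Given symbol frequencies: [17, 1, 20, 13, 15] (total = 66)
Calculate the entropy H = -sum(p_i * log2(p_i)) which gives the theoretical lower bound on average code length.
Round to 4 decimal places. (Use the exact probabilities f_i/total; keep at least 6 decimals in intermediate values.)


Per-symbol terms -p_i * log2(p_i) with p_i = f_i/66:
  p = 17/66 = 0.257576: log2(p) = -1.956931, -p*log2(p) = 0.504058
  p = 1/66 = 0.015152: log2(p) = -6.044394, -p*log2(p) = 0.091582
  p = 20/66 = 0.303030: log2(p) = -1.722466, -p*log2(p) = 0.521959
  p = 13/66 = 0.196970: log2(p) = -2.343954, -p*log2(p) = 0.461688
  p = 15/66 = 0.227273: log2(p) = -2.137504, -p*log2(p) = 0.485796
H = 0.504058 + 0.091582 + 0.521959 + 0.461688 + 0.485796 = 2.065083

H = 2.0651 bits/symbol


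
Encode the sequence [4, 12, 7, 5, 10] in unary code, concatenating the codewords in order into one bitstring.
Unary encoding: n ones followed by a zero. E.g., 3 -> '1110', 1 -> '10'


Encode each number as n ones followed by a terminating 0:
  4 -> 11110 (5 bits)
  12 -> 1111111111110 (13 bits)
  7 -> 11111110 (8 bits)
  5 -> 111110 (6 bits)
  10 -> 11111111110 (11 bits)
Total length = 5 + 13 + 8 + 6 + 11 = 43 bits.

Unary([4, 12, 7, 5, 10]) = 1111011111111111101111111011111011111111110 (43 bits)


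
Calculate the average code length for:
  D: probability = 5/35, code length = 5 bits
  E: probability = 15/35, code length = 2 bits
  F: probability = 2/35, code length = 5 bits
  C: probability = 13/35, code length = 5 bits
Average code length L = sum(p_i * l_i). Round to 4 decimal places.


Weighted contributions p_i * l_i:
  D: (5/35) * 5 = 25/35
  E: (15/35) * 2 = 30/35
  F: (2/35) * 5 = 10/35
  C: (13/35) * 5 = 65/35
Sum = (25 + 30 + 10 + 65)/35 = 130/35

L = 130/35 = 3.7143 bits/symbol


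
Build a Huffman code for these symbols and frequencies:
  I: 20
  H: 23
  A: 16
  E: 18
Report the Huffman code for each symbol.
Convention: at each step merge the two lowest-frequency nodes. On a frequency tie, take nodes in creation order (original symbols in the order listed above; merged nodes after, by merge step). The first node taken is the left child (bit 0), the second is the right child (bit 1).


Huffman tree construction:
Step 1: Merge A(16) + E(18) = 34
Step 2: Merge I(20) + H(23) = 43
Step 3: Merge (A+E)(34) + (I+H)(43) = 77
Read each symbol's code off the tree from the root (left child = 0, right child = 1).

Codes:
  I: 10 (length 2)
  H: 11 (length 2)
  A: 00 (length 2)
  E: 01 (length 2)
Average code length: 154/77 = 2.0000 bits/symbol


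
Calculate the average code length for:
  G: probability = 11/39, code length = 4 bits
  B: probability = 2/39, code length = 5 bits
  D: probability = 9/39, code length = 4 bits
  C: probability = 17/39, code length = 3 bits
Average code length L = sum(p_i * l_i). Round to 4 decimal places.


Weighted contributions p_i * l_i:
  G: (11/39) * 4 = 44/39
  B: (2/39) * 5 = 10/39
  D: (9/39) * 4 = 36/39
  C: (17/39) * 3 = 51/39
Sum = (44 + 10 + 36 + 51)/39 = 141/39

L = 141/39 = 3.6154 bits/symbol


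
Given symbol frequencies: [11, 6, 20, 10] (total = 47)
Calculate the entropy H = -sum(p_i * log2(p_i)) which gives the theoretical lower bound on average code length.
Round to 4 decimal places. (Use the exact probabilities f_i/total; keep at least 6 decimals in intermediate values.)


Per-symbol terms -p_i * log2(p_i) with p_i = f_i/47:
  p = 11/47 = 0.234043: log2(p) = -2.095157, -p*log2(p) = 0.490356
  p = 6/47 = 0.127660: log2(p) = -2.969626, -p*log2(p) = 0.379101
  p = 20/47 = 0.425532: log2(p) = -1.232661, -p*log2(p) = 0.524536
  p = 10/47 = 0.212766: log2(p) = -2.232661, -p*log2(p) = 0.475034
H = 0.490356 + 0.379101 + 0.524536 + 0.475034 = 1.869027

H = 1.869 bits/symbol


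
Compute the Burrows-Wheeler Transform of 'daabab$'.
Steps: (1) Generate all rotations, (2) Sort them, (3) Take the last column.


Rotations (sorted):
  0: $daabab -> last char: b
  1: aabab$d -> last char: d
  2: ab$daab -> last char: b
  3: abab$da -> last char: a
  4: b$daaba -> last char: a
  5: bab$daa -> last char: a
  6: daabab$ -> last char: $


BWT = bdbaaa$


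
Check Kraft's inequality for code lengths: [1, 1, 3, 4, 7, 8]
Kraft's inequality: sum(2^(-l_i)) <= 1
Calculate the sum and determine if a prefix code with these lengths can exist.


Sum = 2^(-1) + 2^(-1) + 2^(-3) + 2^(-4) + 2^(-7) + 2^(-8)
    = 0.5 + 0.5 + 0.125 + 0.0625 + 0.0078125 + 0.00390625
    = 307/256 = 1.19921875
Since 1.19921875 > 1, Kraft's inequality is NOT satisfied.
A prefix code with these lengths CANNOT exist.

Kraft sum = 1.19921875. Not satisfied.


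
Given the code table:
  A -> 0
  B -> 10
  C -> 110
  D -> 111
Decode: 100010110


Decoding:
10 -> B
0 -> A
0 -> A
10 -> B
110 -> C


Result: BAABC


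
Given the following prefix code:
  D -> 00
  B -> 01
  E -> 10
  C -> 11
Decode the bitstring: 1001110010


Decoding step by step:
Bits 10 -> E
Bits 01 -> B
Bits 11 -> C
Bits 00 -> D
Bits 10 -> E


Decoded message: EBCDE


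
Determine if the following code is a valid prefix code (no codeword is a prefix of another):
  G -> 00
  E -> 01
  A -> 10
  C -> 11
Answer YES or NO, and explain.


Checking each pair (does one codeword prefix another?):
  G='00' vs E='01': no prefix
  G='00' vs A='10': no prefix
  G='00' vs C='11': no prefix
  E='01' vs G='00': no prefix
  E='01' vs A='10': no prefix
  E='01' vs C='11': no prefix
  A='10' vs G='00': no prefix
  A='10' vs E='01': no prefix
  A='10' vs C='11': no prefix
  C='11' vs G='00': no prefix
  C='11' vs E='01': no prefix
  C='11' vs A='10': no prefix
No violation found over all pairs.

YES -- this is a valid prefix code. No codeword is a prefix of any other codeword.


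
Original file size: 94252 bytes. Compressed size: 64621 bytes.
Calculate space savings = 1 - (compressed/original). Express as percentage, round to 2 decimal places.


ratio = compressed/original = 64621/94252 = 0.685619
savings = 1 - ratio = 1 - 0.685619 = 0.314381
as a percentage: 0.314381 * 100 = 31.44%

Space savings = 1 - 64621/94252 = 31.44%


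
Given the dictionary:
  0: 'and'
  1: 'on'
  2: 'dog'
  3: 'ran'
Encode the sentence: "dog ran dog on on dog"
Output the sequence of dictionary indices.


Look up each word in the dictionary:
  'dog' -> 2
  'ran' -> 3
  'dog' -> 2
  'on' -> 1
  'on' -> 1
  'dog' -> 2

Encoded: [2, 3, 2, 1, 1, 2]


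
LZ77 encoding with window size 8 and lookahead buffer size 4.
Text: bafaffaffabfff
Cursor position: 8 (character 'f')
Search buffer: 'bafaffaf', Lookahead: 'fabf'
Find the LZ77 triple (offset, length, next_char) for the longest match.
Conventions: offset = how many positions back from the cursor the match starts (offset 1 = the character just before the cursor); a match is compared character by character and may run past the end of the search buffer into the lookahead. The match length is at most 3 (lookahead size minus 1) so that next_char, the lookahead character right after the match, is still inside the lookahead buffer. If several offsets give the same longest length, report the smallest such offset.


Try each offset into the search buffer:
  offset=1 (pos 7, char 'f'): match length 1
  offset=2 (pos 6, char 'a'): match length 0
  offset=3 (pos 5, char 'f'): match length 2
  offset=4 (pos 4, char 'f'): match length 1
  offset=5 (pos 3, char 'a'): match length 0
  offset=6 (pos 2, char 'f'): match length 2
  offset=7 (pos 1, char 'a'): match length 0
  offset=8 (pos 0, char 'b'): match length 0
Longest match has length 2, found at offsets 3, 6; take the smallest, offset 3.
next_char = character at position 8 + 2 = 10 -> 'b'

Best match: offset=3, length=2 (matching 'fa' starting at position 5)
LZ77 triple: (3, 2, 'b')


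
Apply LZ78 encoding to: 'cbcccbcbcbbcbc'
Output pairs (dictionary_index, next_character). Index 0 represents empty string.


LZ78 encoding steps:
Dictionary: {0: ''}
Step 1: w='' (idx 0), next='c' -> output (0, 'c'), add 'c' as idx 1
Step 2: w='' (idx 0), next='b' -> output (0, 'b'), add 'b' as idx 2
Step 3: w='c' (idx 1), next='c' -> output (1, 'c'), add 'cc' as idx 3
Step 4: w='c' (idx 1), next='b' -> output (1, 'b'), add 'cb' as idx 4
Step 5: w='cb' (idx 4), next='c' -> output (4, 'c'), add 'cbc' as idx 5
Step 6: w='b' (idx 2), next='b' -> output (2, 'b'), add 'bb' as idx 6
Step 7: w='cbc' (idx 5), end of input -> output (5, '')


Encoded: [(0, 'c'), (0, 'b'), (1, 'c'), (1, 'b'), (4, 'c'), (2, 'b'), (5, '')]
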